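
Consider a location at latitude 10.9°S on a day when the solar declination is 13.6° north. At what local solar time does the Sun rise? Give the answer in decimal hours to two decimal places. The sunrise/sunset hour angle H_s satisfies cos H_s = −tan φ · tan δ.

6.18 h

−tan φ tan δ = −(-0.1926)(0.2419) = 0.0466; H_s = arccos(0.0466) = 87.33°.
Sunrise is at 12 − H_s/15 = 12 − 5.822 = 6.178 h local solar time.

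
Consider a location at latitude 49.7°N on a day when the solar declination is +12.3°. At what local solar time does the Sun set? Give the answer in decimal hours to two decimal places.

18.99 h

−tan φ tan δ = −(1.1792)(0.2180) = -0.2571; H_s = arccos(-0.2571) = 104.90°.
Sunset is at 12 + H_s/15 = 12 + 6.993 = 18.993 h local solar time.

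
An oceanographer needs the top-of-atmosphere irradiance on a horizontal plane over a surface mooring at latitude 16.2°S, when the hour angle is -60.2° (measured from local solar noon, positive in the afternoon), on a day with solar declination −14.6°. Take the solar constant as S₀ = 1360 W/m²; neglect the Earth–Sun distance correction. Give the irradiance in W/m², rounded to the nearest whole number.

724 W/m²

cos θ_z = sin φ sin δ + cos φ cos δ cos H = (-0.2790)(-0.2521) + (0.9603)(0.9677)(0.4970) = 0.5322.
Top-of-atmosphere irradiance = S₀ cos θ_z = 1360 × 0.5322 = 723.79 W/m².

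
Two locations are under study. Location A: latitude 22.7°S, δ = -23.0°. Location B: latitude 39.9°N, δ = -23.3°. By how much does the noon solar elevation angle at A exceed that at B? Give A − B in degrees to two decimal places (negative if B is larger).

A: 90° − |-22.7 − (-23.0)| = 89.70°.
B: 90° − |39.9 − (-23.3)| = 26.80°.
A − B = 89.70 − 26.80 = 62.90°.

+62.90°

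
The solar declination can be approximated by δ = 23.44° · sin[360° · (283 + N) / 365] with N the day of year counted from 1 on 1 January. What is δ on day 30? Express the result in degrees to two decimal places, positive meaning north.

-18.29°

360 × (283 + 30) / 365 = 308.712°; sin(308.712°) = -0.7803.
δ = 23.44 × -0.7803 = -18.290° ≈ -18.29°.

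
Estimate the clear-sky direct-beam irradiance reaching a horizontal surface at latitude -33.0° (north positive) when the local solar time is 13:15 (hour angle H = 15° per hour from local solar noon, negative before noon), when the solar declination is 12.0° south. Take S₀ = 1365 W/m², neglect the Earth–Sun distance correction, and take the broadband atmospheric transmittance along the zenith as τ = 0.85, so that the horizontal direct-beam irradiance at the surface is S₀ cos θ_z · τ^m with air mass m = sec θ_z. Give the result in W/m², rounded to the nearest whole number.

Hour angle H = 15° × (13.25 − 12) = 18.75°.
With φ = -33.0°, δ = -12.0°, H = 18.75°: sin φ sin δ = 0.1132, cos φ cos δ cos H = 0.7768, so cos θ_z = 0.8900.
Air mass m = 1/cos θ_z = 1/0.8900 = 1.124; τ^m = 0.85^1.124 = 0.8330.
Surface direct beam = 1365 × 0.8900 × 0.8330 = 1011.97 W/m².

1012 W/m²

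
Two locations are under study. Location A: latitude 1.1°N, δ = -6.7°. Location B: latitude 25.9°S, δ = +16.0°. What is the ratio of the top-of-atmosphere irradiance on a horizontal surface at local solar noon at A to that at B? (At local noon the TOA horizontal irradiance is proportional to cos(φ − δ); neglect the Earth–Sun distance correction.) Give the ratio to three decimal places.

1.331

A: cos θ_z = cos(1.1° − (-6.7°)) = 0.9907.
B: cos θ_z = cos(-25.9° − (16.0°)) = 0.7443.
Ratio A/B = 0.9907 / 0.7443 = 1.3310.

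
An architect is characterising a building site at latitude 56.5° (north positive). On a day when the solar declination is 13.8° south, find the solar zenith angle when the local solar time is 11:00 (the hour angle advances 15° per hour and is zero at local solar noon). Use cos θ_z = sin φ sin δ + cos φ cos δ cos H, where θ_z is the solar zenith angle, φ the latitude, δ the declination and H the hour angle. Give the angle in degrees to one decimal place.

71.4°

Hour angle H = 15° × (11 − 12) = -15.00°.
cos θ_z = sin(56.5°) sin(-13.8°) + cos(56.5°) cos(-13.8°) cos(-15.00°) = -0.1989 + 0.5177 = 0.3188.
θ_z = arccos(0.3188) = 71.41°.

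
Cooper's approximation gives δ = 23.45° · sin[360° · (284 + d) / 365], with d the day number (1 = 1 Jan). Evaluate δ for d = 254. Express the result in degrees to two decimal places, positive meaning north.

360 × (284 + 254) / 365 = 530.630°; sin(530.630°) = 0.1628.
δ = 23.45 × 0.1628 = 3.818° ≈ +3.82°.

+3.82°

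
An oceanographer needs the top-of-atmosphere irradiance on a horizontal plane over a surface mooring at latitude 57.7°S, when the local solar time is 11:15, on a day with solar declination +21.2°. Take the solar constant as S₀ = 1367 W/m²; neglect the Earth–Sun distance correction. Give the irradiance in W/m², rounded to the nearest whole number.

250 W/m²

Hour angle H = 15° × (11.25 − 12) = -11.25°.
cos θ_z = sin(-57.7°) sin(21.2°) + cos(-57.7°) cos(21.2°) cos(-11.25°) = -0.3057 + 0.4886 = 0.1829.
Top-of-atmosphere irradiance = S₀ cos θ_z = 1367 × 0.1829 = 250.02 W/m².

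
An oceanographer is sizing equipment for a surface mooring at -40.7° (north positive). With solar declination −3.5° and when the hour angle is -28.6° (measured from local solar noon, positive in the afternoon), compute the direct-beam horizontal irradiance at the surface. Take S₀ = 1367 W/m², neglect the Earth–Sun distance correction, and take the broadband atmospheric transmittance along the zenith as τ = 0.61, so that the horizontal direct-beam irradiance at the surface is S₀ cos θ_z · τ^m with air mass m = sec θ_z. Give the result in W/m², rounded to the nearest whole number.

477 W/m²

With φ = -40.7°, δ = -3.5°, H = -28.60°: sin φ sin δ = 0.0398, cos φ cos δ cos H = 0.6644, so cos θ_z = 0.7042.
Air mass m = 1/cos θ_z = 1/0.7042 = 1.420; τ^m = 0.61^1.420 = 0.4956.
Surface direct beam = 1367 × 0.7042 × 0.4956 = 477.09 W/m².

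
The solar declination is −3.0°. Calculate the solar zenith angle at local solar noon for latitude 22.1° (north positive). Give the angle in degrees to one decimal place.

25.1°

At local solar noon the hour angle is zero, so the zenith angle is |φ − δ| = |22.1° − (-3.0°)| = 25.1°.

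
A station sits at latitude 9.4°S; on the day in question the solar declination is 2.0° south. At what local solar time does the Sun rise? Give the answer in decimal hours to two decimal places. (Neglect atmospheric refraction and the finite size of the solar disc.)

5.98 h

cos H_s = −tan(-9.4°) · tan(-2.0°) = -0.0058, so H_s = arccos(-0.0058) = 90.33°.
Sunrise is at 12 − H_s/15 = 12 − 6.022 = 5.978 h local solar time.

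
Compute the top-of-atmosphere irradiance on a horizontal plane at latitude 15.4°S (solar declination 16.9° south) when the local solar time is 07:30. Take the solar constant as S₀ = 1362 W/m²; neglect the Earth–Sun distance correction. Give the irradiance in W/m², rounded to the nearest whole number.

Hour angle H = 15° × (7.5 − 12) = -67.50°.
cos θ_z = sin(-15.4°) sin(-16.9°) + cos(-15.4°) cos(-16.9°) cos(-67.50°) = 0.0772 + 0.3530 = 0.4302.
Top-of-atmosphere irradiance = S₀ cos θ_z = 1362 × 0.4302 = 585.93 W/m².

586 W/m²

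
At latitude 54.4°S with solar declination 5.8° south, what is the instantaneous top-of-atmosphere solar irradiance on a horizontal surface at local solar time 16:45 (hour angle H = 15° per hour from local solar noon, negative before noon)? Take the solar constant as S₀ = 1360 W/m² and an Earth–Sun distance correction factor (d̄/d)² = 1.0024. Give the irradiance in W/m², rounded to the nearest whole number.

366 W/m²

Hour angle H = 15° × (16.75 − 12) = 71.25°.
cos θ_z = sin(-54.4°) sin(-5.8°) + cos(-54.4°) cos(-5.8°) cos(71.25°) = 0.0822 + 0.1862 = 0.2684.
Top-of-atmosphere irradiance = S₀ (d̄/d)² cos θ_z = 1360 × 1.0024 × 0.2684 = 365.90 W/m².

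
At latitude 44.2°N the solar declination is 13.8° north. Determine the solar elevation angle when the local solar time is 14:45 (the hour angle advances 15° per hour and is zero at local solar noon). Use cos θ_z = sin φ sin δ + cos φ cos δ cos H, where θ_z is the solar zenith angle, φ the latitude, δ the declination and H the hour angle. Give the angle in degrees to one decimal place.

Hour angle H = 15° × (14.75 − 12) = 41.25°.
cos θ_z = sin(44.2°) sin(13.8°) + cos(44.2°) cos(13.8°) cos(41.25°) = 0.1663 + 0.5234 = 0.6897.
θ_z = arccos(0.6897) = 46.39°, so the elevation is 90° − 46.39° = 43.61°.

43.6°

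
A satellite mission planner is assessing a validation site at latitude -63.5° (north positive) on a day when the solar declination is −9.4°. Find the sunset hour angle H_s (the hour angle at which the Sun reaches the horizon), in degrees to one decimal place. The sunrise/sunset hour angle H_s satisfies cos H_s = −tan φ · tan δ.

The sunset hour angle satisfies cos H_s = −tan φ tan δ = -0.3320, giving H_s = 109.39°.

109.4°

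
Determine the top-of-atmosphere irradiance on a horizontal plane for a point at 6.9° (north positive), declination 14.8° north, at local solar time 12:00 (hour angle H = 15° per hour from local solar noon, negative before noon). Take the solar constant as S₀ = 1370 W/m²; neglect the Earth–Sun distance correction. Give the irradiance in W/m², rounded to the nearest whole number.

1357 W/m²

Hour angle H = 15° × (12 − 12) = 0.00°.
With φ = 6.9°, δ = 14.8°, H = 0.00°: sin φ sin δ = 0.0307, cos φ cos δ cos H = 0.9598, so cos θ_z = 0.9905.
Top-of-atmosphere irradiance = S₀ cos θ_z = 1370 × 0.9905 = 1356.99 W/m².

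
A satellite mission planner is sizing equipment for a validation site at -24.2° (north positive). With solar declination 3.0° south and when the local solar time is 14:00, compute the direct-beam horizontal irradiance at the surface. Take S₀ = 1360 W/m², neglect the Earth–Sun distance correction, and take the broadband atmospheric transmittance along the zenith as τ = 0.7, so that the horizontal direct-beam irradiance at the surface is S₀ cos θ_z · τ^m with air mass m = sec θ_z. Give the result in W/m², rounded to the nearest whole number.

710 W/m²

Hour angle H = 15° × (14 − 12) = 30.00°.
cos θ_z = sin(-24.2°) sin(-3.0°) + cos(-24.2°) cos(-3.0°) cos(30.00°) = 0.0215 + 0.7888 = 0.8103.
Air mass m = 1/cos θ_z = 1/0.8103 = 1.234; τ^m = 0.7^1.234 = 0.6439.
Surface direct beam = 1360 × 0.8103 × 0.6439 = 709.58 W/m².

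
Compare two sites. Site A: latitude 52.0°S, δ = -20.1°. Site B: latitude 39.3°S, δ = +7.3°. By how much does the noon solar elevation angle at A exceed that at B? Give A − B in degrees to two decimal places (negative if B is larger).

+14.70°

A: 90° − |-52.0 − (-20.1)| = 58.10°.
B: 90° − |-39.3 − (7.3)| = 43.40°.
A − B = 58.10 − 43.40 = 14.70°.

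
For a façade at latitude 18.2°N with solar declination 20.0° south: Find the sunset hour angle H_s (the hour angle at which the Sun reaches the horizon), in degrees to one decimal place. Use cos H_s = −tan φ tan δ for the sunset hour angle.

The sunset hour angle satisfies cos H_s = −tan φ tan δ = 0.1197, giving H_s = 83.13°.

83.1°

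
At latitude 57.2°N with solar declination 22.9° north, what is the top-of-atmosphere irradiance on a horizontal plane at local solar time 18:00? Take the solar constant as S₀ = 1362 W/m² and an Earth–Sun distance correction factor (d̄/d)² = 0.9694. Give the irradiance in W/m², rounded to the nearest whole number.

Hour angle H = 15° × (18 − 12) = 90.00°.
cos θ_z = sin φ sin δ + cos φ cos δ cos H = (0.8406)(0.3891) + (0.5417)(0.9212)(0.0000) = 0.3271.
Top-of-atmosphere irradiance = S₀ (d̄/d)² cos θ_z = 1362 × 0.9694 × 0.3271 = 431.88 W/m².

432 W/m²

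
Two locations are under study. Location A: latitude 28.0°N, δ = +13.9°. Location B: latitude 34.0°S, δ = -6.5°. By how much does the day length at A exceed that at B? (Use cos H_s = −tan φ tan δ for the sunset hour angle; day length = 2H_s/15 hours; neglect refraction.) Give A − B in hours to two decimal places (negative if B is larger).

+0.42 h

A: H_s = arccos(−tan 28.0° · tan 13.9°) = 97.56°, so 2H_s/15 = 13.0080 h.
B: H_s = arccos(−tan -34.0° · tan -6.5°) = 94.41°, so 2H_s/15 = 12.5880 h.
A − B = 13.0080 − 12.5880 = 0.4200 h.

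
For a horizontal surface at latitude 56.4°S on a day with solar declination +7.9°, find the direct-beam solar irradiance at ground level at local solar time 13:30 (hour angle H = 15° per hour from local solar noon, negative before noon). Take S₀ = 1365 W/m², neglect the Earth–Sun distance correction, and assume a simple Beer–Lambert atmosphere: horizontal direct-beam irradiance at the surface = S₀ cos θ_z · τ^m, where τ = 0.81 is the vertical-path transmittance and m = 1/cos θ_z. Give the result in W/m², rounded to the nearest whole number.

313 W/m²

Hour angle H = 15° × (13.5 − 12) = 22.50°.
cos θ_z = sin φ sin δ + cos φ cos δ cos H = (-0.8329)(0.1374) + (0.5534)(0.9905)(0.9239) = 0.3920.
Air mass m = 1/cos θ_z = 1/0.3920 = 2.551; τ^m = 0.81^2.551 = 0.5842.
Surface direct beam = 1365 × 0.3920 × 0.5842 = 312.59 W/m².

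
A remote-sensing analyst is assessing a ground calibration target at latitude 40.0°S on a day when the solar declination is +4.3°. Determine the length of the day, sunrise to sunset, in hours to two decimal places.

11.52 hours

−tan φ tan δ = −(-0.8391)(0.0752) = 0.0631; H_s = arccos(0.0631) = 86.38°.
Day length = 2 H_s / 15° h⁻¹ = 172.76° / 15 = 11.517 h.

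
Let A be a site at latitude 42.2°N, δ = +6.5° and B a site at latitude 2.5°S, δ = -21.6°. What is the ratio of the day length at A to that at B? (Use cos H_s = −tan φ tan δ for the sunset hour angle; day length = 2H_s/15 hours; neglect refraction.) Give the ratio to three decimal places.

1.054

A: H_s = arccos(−tan 42.2° · tan 6.5°) = 95.93°, so 2H_s/15 = 12.7907 h.
B: H_s = arccos(−tan -2.5° · tan -21.6°) = 90.99°, so 2H_s/15 = 12.1320 h.
Ratio A/B = 12.7907 / 12.1320 = 1.0543.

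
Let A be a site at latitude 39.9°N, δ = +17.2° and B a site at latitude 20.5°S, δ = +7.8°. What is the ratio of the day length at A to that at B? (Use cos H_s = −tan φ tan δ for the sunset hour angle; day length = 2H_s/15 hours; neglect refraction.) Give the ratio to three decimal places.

1.206

A: H_s = arccos(−tan 39.9° · tan 17.2°) = 105.00°, so 2H_s/15 = 14.0000 h.
B: H_s = arccos(−tan -20.5° · tan 7.8°) = 87.06°, so 2H_s/15 = 11.6080 h.
Ratio A/B = 14.0000 / 11.6080 = 1.2061.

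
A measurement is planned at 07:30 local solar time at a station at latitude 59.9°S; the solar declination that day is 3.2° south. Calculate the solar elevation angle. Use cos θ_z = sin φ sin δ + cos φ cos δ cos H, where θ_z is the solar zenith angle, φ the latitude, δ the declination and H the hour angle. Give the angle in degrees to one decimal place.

Hour angle H = 15° × (7.5 − 12) = -67.50°.
With φ = -59.9°, δ = -3.2°, H = -67.50°: sin φ sin δ = 0.0483, cos φ cos δ cos H = 0.1916, so cos θ_z = 0.2399.
θ_z = arccos(0.2399) = 76.12°, so the elevation is 90° − 76.12° = 13.88°.

13.9°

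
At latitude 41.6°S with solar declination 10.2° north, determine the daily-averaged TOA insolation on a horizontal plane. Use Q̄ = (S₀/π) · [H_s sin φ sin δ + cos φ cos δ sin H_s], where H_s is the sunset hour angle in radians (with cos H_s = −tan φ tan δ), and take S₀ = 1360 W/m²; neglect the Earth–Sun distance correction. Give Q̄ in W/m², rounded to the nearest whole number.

cos H_s = −tan(-41.6°) · tan(10.2°) = 0.1597, so H_s = arccos(0.1597) = 80.81°. In radians, H_s = 1.4104.
H_s sin φ sin δ = 1.4104 × -0.6639 × 0.1771 = -0.1658.
cos φ cos δ sin H_s = 0.7478 × 0.9842 × 0.9872 = 0.7266.
Q̄ = (1360/π) × (-0.1658 + 0.7266) = 432.90 × 0.5608 = 242.77 W/m².

243 W/m²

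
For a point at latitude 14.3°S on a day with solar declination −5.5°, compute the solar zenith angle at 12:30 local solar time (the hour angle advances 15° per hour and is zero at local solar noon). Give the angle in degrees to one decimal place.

Hour angle H = 15° × (12.5 − 12) = 7.50°.
cos θ_z = sin(-14.3°) sin(-5.5°) + cos(-14.3°) cos(-5.5°) cos(7.50°) = 0.0237 + 0.9563 = 0.9800.
θ_z = arccos(0.9800) = 11.48°.

11.5°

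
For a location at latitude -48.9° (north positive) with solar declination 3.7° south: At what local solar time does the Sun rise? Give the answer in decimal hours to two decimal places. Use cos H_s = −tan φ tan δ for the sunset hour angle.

cos H_s = −tan(-48.9°) · tan(-3.7°) = -0.0741, so H_s = arccos(-0.0741) = 94.25°.
Sunrise is at 12 − H_s/15 = 12 − 6.283 = 5.717 h local solar time.

5.72 h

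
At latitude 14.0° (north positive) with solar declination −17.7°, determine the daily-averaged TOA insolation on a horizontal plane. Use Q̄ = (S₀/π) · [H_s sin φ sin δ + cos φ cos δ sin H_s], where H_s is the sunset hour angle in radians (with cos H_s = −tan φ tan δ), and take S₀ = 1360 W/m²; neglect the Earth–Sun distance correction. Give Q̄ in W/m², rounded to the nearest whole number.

The sunset hour angle satisfies cos H_s = −tan φ tan δ = 0.0796, giving H_s = 85.43°. In radians, H_s = 1.4910.
H_s sin φ sin δ = 1.4910 × 0.2419 × -0.3040 = -0.1096.
cos φ cos δ sin H_s = 0.9703 × 0.9527 × 0.9968 = 0.9214.
Q̄ = (1360/π) × (-0.1096 + 0.9214) = 432.90 × 0.8118 = 351.43 W/m².

351 W/m²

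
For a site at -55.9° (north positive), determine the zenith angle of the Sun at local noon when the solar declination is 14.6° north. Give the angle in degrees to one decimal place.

At local solar noon the hour angle is zero, so the zenith angle is |φ − δ| = |-55.9° − (14.6°)| = 70.5°.

70.5°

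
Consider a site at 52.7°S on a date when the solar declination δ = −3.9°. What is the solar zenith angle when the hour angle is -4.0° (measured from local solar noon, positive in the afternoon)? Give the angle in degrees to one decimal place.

cos θ_z = sin φ sin δ + cos φ cos δ cos H = (-0.7955)(-0.0680) + (0.6060)(0.9977)(0.9976) = 0.6572.
θ_z = arccos(0.6572) = 48.91°.

48.9°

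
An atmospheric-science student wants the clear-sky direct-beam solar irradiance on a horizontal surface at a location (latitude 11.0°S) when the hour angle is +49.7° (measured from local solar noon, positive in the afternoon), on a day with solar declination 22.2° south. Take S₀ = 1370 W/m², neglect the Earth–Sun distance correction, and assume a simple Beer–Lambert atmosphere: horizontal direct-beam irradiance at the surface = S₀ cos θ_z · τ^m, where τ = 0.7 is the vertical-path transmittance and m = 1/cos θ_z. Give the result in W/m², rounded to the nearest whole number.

cos θ_z = sin(-11.0°) sin(-22.2°) + cos(-11.0°) cos(-22.2°) cos(49.70°) = 0.0721 + 0.5878 = 0.6599.
Air mass m = 1/cos θ_z = 1/0.6599 = 1.515; τ^m = 0.7^1.515 = 0.5825.
Surface direct beam = 1370 × 0.6599 × 0.5825 = 526.62 W/m².

527 W/m²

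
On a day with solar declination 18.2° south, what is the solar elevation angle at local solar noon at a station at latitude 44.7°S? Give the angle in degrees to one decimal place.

63.5°

At local solar noon the hour angle is zero, so the elevation is 90° − |φ − δ| = 90° − |-44.7° − (-18.2°)| = 90° − 26.5° = 63.5°.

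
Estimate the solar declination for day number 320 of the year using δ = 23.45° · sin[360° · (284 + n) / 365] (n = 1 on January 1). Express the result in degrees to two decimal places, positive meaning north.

-19.38°

360 × (284 + 320) / 365 = 595.726°; sin(595.726°) = -0.8264.
δ = 23.45 × -0.8264 = -19.379° ≈ -19.38°.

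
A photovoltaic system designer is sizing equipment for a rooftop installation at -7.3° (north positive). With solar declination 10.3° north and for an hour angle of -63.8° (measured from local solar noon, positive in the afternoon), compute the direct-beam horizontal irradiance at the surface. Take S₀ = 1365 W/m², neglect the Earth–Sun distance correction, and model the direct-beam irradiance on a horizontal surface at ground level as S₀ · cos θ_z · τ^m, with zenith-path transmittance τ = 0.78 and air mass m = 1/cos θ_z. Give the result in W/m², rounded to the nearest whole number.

cos θ_z = sin φ sin δ + cos φ cos δ cos H = (-0.1271)(0.1788) + (0.9919)(0.9839)(0.4415) = 0.4081.
Air mass m = 1/cos θ_z = 1/0.4081 = 2.450; τ^m = 0.78^2.450 = 0.5440.
Surface direct beam = 1365 × 0.4081 × 0.5440 = 303.04 W/m².

303 W/m²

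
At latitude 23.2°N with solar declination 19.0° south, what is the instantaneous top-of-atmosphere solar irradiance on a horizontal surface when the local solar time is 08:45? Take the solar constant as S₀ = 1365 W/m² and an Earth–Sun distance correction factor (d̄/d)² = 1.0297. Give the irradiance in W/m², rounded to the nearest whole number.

Hour angle H = 15° × (8.75 − 12) = -48.75°.
With φ = 23.2°, δ = -19.0°, H = -48.75°: sin φ sin δ = -0.1283, cos φ cos δ cos H = 0.5730, so cos θ_z = 0.4447.
Top-of-atmosphere irradiance = S₀ (d̄/d)² cos θ_z = 1365 × 1.0297 × 0.4447 = 625.04 W/m².

625 W/m²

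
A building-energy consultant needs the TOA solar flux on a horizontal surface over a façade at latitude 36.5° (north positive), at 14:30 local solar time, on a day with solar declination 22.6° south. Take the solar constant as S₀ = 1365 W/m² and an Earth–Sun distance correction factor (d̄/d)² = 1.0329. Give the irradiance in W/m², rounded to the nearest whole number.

508 W/m²

Hour angle H = 15° × (14.5 − 12) = 37.50°.
cos θ_z = sin φ sin δ + cos φ cos δ cos H = (0.5948)(-0.3843) + (0.8039)(0.9232)(0.7934) = 0.3602.
Top-of-atmosphere irradiance = S₀ (d̄/d)² cos θ_z = 1365 × 1.0329 × 0.3602 = 507.85 W/m².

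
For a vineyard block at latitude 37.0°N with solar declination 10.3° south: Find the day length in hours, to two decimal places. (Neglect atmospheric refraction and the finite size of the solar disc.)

10.95 hours

The sunset hour angle satisfies cos H_s = −tan φ tan δ = 0.1369, giving H_s = 82.13°.
Day length = 2 H_s / 15° h⁻¹ = 164.26° / 15 = 10.951 h.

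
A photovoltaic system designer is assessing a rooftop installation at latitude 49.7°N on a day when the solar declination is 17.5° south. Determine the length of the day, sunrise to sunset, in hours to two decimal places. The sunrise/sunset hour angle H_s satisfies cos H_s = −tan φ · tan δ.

9.09 hours

The sunset hour angle satisfies cos H_s = −tan φ tan δ = 0.3718, giving H_s = 68.17°.
Day length = 2 H_s / 15° h⁻¹ = 136.34° / 15 = 9.089 h.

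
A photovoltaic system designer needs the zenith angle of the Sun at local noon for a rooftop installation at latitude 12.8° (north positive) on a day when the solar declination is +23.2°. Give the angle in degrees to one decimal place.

At local solar noon the hour angle is zero, so the zenith angle is |φ − δ| = |12.8° − (23.2°)| = 10.4°.

10.4°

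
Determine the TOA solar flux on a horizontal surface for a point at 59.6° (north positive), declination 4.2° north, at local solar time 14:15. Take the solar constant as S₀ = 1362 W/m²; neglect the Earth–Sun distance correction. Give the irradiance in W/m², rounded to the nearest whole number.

658 W/m²

Hour angle H = 15° × (14.25 − 12) = 33.75°.
With φ = 59.6°, δ = 4.2°, H = 33.75°: sin φ sin δ = 0.0632, cos φ cos δ cos H = 0.4196, so cos θ_z = 0.4828.
Top-of-atmosphere irradiance = S₀ cos θ_z = 1362 × 0.4828 = 657.57 W/m².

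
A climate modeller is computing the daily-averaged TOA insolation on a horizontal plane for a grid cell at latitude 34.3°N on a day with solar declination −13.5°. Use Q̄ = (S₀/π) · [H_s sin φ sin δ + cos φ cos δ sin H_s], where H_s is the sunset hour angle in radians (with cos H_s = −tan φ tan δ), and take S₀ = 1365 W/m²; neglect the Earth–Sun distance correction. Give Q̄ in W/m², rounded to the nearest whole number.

cos H_s = −tan(34.3°) · tan(-13.5°) = 0.1638, so H_s = arccos(0.1638) = 80.57°. In radians, H_s = 1.4062.
H_s sin φ sin δ = 1.4062 × 0.5635 × -0.2334 = -0.1849.
cos φ cos δ sin H_s = 0.8261 × 0.9724 × 0.9865 = 0.7925.
Q̄ = (1365/π) × (-0.1849 + 0.7925) = 434.49 × 0.6076 = 264.00 W/m².

264 W/m²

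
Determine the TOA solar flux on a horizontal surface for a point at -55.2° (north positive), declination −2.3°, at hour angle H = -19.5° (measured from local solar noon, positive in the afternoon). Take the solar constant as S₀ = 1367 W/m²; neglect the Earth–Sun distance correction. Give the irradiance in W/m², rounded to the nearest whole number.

cos θ_z = sin φ sin δ + cos φ cos δ cos H = (-0.8211)(-0.0401) + (0.5707)(0.9992)(0.9426) = 0.5704.
Top-of-atmosphere irradiance = S₀ cos θ_z = 1367 × 0.5704 = 779.74 W/m².

780 W/m²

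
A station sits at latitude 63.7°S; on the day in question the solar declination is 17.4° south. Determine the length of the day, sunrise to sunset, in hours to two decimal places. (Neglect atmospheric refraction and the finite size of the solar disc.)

cos H_s = −tan(-63.7°) · tan(-17.4°) = -0.6341, so H_s = arccos(-0.6341) = 129.35°.
Day length = 2 H_s / 15° h⁻¹ = 258.70° / 15 = 17.247 h.

17.25 hours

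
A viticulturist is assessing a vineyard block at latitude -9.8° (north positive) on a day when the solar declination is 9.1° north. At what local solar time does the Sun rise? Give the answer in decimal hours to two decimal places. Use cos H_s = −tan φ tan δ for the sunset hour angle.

6.11 h

−tan φ tan δ = −(-0.1727)(0.1602) = 0.0277; H_s = arccos(0.0277) = 88.41°.
Sunrise is at 12 − H_s/15 = 12 − 5.894 = 6.106 h local solar time.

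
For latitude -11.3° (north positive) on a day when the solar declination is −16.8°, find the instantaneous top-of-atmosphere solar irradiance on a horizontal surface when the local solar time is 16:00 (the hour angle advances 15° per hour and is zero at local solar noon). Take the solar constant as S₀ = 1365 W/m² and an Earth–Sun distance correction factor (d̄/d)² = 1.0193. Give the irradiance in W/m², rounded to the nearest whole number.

Hour angle H = 15° × (16 − 12) = 60.00°.
cos θ_z = sin φ sin δ + cos φ cos δ cos H = (-0.1959)(-0.2890) + (0.9806)(0.9573)(0.5000) = 0.5260.
Top-of-atmosphere irradiance = S₀ (d̄/d)² cos θ_z = 1365 × 1.0193 × 0.5260 = 731.85 W/m².

732 W/m²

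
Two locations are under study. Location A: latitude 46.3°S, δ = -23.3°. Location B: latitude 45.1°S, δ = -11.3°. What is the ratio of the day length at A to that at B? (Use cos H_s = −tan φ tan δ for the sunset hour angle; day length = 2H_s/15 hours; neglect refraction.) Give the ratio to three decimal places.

A: H_s = arccos(−tan -46.3° · tan -23.3°) = 116.79°, so 2H_s/15 = 15.5720 h.
B: H_s = arccos(−tan -45.1° · tan -11.3°) = 101.57°, so 2H_s/15 = 13.5427 h.
Ratio A/B = 15.5720 / 13.5427 = 1.1498.

1.150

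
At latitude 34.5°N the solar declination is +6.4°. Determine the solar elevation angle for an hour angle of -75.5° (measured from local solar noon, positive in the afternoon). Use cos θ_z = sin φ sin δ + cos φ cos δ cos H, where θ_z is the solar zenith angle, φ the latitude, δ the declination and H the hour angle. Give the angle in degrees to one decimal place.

cos θ_z = sin φ sin δ + cos φ cos δ cos H = (0.5664)(0.1115) + (0.8241)(0.9938)(0.2504) = 0.2682.
θ_z = arccos(0.2682) = 74.44°, so the elevation is 90° − 74.44° = 15.56°.

15.6°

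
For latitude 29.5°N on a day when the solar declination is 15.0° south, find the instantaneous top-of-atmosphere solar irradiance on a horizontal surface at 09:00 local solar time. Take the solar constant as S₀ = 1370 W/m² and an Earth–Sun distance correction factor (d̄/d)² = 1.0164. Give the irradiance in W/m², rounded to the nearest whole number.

650 W/m²

Hour angle H = 15° × (9 − 12) = -45.00°.
cos θ_z = sin φ sin δ + cos φ cos δ cos H = (0.4924)(-0.2588) + (0.8704)(0.9659)(0.7071) = 0.4670.
Top-of-atmosphere irradiance = S₀ (d̄/d)² cos θ_z = 1370 × 1.0164 × 0.4670 = 650.28 W/m².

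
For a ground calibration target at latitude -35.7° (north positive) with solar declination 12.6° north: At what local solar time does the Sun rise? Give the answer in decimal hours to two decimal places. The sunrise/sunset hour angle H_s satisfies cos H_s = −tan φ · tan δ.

−tan φ tan δ = −(-0.7186)(0.2235) = 0.1606; H_s = arccos(0.1606) = 80.76°.
Sunrise is at 12 − H_s/15 = 12 − 5.384 = 6.616 h local solar time.

6.62 h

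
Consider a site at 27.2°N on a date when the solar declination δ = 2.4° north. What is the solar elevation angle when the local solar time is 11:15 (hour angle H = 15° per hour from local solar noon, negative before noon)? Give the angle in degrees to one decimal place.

63.0°

Hour angle H = 15° × (11.25 − 12) = -11.25°.
cos θ_z = sin φ sin δ + cos φ cos δ cos H = (0.4571)(0.0419) + (0.8894)(0.9991)(0.9808) = 0.8907.
θ_z = arccos(0.8907) = 27.04°, so the elevation is 90° − 27.04° = 62.96°.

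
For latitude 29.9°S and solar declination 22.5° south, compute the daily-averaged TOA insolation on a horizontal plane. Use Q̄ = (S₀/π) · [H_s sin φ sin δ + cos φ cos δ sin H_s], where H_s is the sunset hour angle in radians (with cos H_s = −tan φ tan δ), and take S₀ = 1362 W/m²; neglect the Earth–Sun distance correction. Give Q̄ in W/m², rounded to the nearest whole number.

cos H_s = −tan(-29.9°) · tan(-22.5°) = -0.2382, so H_s = arccos(-0.2382) = 103.78°. In radians, H_s = 1.8113.
H_s sin φ sin δ = 1.8113 × -0.4985 × -0.3827 = 0.3456.
cos φ cos δ sin H_s = 0.8669 × 0.9239 × 0.9712 = 0.7779.
Q̄ = (1362/π) × (0.3456 + 0.7779) = 433.54 × 1.1235 = 487.08 W/m².

487 W/m²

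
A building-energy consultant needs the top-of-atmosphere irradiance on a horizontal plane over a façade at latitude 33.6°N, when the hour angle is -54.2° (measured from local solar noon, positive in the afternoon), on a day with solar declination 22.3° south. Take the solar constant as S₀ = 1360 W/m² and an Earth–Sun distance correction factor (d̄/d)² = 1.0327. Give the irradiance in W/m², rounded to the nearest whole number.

With φ = 33.6°, δ = -22.3°, H = -54.20°: sin φ sin δ = -0.2100, cos φ cos δ cos H = 0.4508, so cos θ_z = 0.2408.
Top-of-atmosphere irradiance = S₀ (d̄/d)² cos θ_z = 1360 × 1.0327 × 0.2408 = 338.20 W/m².

338 W/m²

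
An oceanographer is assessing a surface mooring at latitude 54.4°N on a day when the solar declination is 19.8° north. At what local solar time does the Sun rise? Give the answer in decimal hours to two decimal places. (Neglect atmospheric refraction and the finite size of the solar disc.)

The sunset hour angle satisfies cos H_s = −tan φ tan δ = -0.5029, giving H_s = 120.19°.
Sunrise is at 12 − H_s/15 = 12 − 8.013 = 3.987 h local solar time.

3.99 h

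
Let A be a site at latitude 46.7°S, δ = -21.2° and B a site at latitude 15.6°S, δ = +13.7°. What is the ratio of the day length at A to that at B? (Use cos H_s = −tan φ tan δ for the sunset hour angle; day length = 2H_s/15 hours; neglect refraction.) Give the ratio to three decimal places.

1.328

A: H_s = arccos(−tan -46.7° · tan -21.2°) = 114.31°, so 2H_s/15 = 15.2413 h.
B: H_s = arccos(−tan -15.6° · tan 13.7°) = 86.10°, so 2H_s/15 = 11.4800 h.
Ratio A/B = 15.2413 / 11.4800 = 1.3276.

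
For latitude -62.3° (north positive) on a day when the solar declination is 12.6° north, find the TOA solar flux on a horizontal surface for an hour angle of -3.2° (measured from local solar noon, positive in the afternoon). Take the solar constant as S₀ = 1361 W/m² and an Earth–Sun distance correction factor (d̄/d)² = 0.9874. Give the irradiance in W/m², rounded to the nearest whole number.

349 W/m²

cos θ_z = sin(-62.3°) sin(12.6°) + cos(-62.3°) cos(12.6°) cos(-3.20°) = -0.1931 + 0.4529 = 0.2598.
Top-of-atmosphere irradiance = S₀ (d̄/d)² cos θ_z = 1361 × 0.9874 × 0.2598 = 349.13 W/m².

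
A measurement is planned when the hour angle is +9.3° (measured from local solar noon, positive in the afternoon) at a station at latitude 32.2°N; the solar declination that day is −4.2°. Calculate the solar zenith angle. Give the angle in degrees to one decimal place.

37.5°

cos θ_z = sin(32.2°) sin(-4.2°) + cos(32.2°) cos(-4.2°) cos(9.30°) = -0.0390 + 0.8328 = 0.7938.
θ_z = arccos(0.7938) = 37.46°.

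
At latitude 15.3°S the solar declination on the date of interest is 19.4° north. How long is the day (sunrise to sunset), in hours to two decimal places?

11.26 hours

−tan φ tan δ = −(-0.2736)(0.3522) = 0.0964; H_s = arccos(0.0964) = 84.47°.
Day length = 2 H_s / 15° h⁻¹ = 168.94° / 15 = 11.263 h.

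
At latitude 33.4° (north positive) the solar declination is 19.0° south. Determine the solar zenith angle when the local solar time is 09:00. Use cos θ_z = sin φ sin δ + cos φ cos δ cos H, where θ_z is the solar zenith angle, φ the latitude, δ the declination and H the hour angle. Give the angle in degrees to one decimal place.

Hour angle H = 15° × (9 − 12) = -45.00°.
With φ = 33.4°, δ = -19.0°, H = -45.00°: sin φ sin δ = -0.1792, cos φ cos δ cos H = 0.5582, so cos θ_z = 0.3790.
θ_z = arccos(0.3790) = 67.73°.

67.7°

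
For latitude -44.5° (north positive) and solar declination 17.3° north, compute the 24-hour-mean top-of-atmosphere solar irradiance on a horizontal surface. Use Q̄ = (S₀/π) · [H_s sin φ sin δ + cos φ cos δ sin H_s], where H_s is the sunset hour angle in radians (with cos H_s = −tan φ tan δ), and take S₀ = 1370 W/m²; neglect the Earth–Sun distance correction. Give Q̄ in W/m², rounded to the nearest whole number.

168 W/m²

cos H_s = −tan(-44.5°) · tan(17.3°) = 0.3061, so H_s = arccos(0.3061) = 72.18°. In radians, H_s = 1.2598.
H_s sin φ sin δ = 1.2598 × -0.7009 × 0.2974 = -0.2626.
cos φ cos δ sin H_s = 0.7133 × 0.9548 × 0.9520 = 0.6484.
Q̄ = (1370/π) × (-0.2626 + 0.6484) = 436.08 × 0.3858 = 168.24 W/m².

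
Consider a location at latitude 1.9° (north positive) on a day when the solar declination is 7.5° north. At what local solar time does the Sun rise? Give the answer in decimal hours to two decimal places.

−tan φ tan δ = −(0.0332)(0.1317) = -0.0044; H_s = arccos(-0.0044) = 90.25°.
Sunrise is at 12 − H_s/15 = 12 − 6.017 = 5.983 h local solar time.

5.98 h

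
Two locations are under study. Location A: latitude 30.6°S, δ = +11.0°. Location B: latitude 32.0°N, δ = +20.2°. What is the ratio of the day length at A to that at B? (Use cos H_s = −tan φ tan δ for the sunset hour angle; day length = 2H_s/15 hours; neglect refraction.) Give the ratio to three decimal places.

A: H_s = arccos(−tan -30.6° · tan 11.0°) = 83.40°, so 2H_s/15 = 11.1200 h.
B: H_s = arccos(−tan 32.0° · tan 20.2°) = 103.29°, so 2H_s/15 = 13.7720 h.
Ratio A/B = 11.1200 / 13.7720 = 0.8074.

0.807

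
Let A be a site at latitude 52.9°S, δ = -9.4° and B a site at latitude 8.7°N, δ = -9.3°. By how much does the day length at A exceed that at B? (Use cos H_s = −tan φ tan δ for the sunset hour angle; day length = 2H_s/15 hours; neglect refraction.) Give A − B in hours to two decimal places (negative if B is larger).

+1.88 h

A: H_s = arccos(−tan -52.9° · tan -9.4°) = 102.64°, so 2H_s/15 = 13.6853 h.
B: H_s = arccos(−tan 8.7° · tan -9.3°) = 88.56°, so 2H_s/15 = 11.8080 h.
A − B = 13.6853 − 11.8080 = 1.8773 h.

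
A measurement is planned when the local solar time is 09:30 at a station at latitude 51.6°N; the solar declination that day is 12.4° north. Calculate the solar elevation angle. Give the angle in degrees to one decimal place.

40.5°

Hour angle H = 15° × (9.5 − 12) = -37.50°.
cos θ_z = sin(51.6°) sin(12.4°) + cos(51.6°) cos(12.4°) cos(-37.50°) = 0.1683 + 0.4813 = 0.6496.
θ_z = arccos(0.6496) = 49.49°, so the elevation is 90° − 49.49° = 40.51°.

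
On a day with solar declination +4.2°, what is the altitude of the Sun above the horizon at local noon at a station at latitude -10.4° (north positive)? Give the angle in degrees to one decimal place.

At local solar noon the hour angle is zero, so the elevation is 90° − |φ − δ| = 90° − |-10.4° − (4.2°)| = 90° − 14.6° = 75.4°.

75.4°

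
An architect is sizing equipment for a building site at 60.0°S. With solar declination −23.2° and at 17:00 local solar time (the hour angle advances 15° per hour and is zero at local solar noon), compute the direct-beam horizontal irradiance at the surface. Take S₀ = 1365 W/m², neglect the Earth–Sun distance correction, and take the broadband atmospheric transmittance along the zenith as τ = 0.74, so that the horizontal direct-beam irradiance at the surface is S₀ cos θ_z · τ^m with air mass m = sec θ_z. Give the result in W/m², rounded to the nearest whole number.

326 W/m²

Hour angle H = 15° × (17 − 12) = 75.00°.
cos θ_z = sin φ sin δ + cos φ cos δ cos H = (-0.8660)(-0.3939) + (0.5000)(0.9191)(0.2588) = 0.4600.
Air mass m = 1/cos θ_z = 1/0.4600 = 2.174; τ^m = 0.74^2.174 = 0.5196.
Surface direct beam = 1365 × 0.4600 × 0.5196 = 326.26 W/m².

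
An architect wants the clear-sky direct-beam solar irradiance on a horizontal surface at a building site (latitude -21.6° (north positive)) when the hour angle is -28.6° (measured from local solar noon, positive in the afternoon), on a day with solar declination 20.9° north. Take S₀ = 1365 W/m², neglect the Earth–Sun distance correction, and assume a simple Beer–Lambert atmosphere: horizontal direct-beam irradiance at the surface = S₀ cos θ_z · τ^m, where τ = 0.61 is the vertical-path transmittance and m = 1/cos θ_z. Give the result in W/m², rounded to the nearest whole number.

394 W/m²

cos θ_z = sin(-21.6°) sin(20.9°) + cos(-21.6°) cos(20.9°) cos(-28.60°) = -0.1313 + 0.7626 = 0.6313.
Air mass m = 1/cos θ_z = 1/0.6313 = 1.584; τ^m = 0.61^1.584 = 0.4570.
Surface direct beam = 1365 × 0.6313 × 0.4570 = 393.81 W/m².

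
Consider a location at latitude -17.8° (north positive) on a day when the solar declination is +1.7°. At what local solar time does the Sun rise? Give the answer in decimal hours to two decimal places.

6.04 h

cos H_s = −tan(-17.8°) · tan(1.7°) = 0.0095, so H_s = arccos(0.0095) = 89.46°.
Sunrise is at 12 − H_s/15 = 12 − 5.964 = 6.036 h local solar time.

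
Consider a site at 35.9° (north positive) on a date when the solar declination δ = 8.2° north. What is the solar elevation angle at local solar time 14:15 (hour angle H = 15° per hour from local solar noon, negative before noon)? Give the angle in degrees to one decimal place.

Hour angle H = 15° × (14.25 − 12) = 33.75°.
With φ = 35.9°, δ = 8.2°, H = 33.75°: sin φ sin δ = 0.0836, cos φ cos δ cos H = 0.6666, so cos θ_z = 0.7502.
θ_z = arccos(0.7502) = 41.39°, so the elevation is 90° − 41.39° = 48.61°.

48.6°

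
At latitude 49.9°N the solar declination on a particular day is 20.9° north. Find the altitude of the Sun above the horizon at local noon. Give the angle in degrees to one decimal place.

At local solar noon the hour angle is zero, so the elevation is 90° − |φ − δ| = 90° − |49.9° − (20.9°)| = 90° − 29.0° = 61.0°.

61.0°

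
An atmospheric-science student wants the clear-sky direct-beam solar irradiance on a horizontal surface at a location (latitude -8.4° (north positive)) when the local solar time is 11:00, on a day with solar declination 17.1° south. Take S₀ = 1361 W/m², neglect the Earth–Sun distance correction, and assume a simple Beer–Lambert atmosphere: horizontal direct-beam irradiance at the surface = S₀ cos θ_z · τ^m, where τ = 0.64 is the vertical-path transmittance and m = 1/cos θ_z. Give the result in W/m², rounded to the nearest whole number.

Hour angle H = 15° × (11 − 12) = -15.00°.
cos θ_z = sin φ sin δ + cos φ cos δ cos H = (-0.1461)(-0.2940) + (0.9893)(0.9558)(0.9659) = 0.9563.
Air mass m = 1/cos θ_z = 1/0.9563 = 1.046; τ^m = 0.64^1.046 = 0.6270.
Surface direct beam = 1361 × 0.9563 × 0.6270 = 816.06 W/m².

816 W/m²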